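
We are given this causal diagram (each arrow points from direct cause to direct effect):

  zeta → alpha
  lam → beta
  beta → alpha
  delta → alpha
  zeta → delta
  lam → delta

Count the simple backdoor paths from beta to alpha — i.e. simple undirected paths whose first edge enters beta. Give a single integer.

A backdoor path from beta to alpha is any simple undirected path whose first edge points into beta (i.e. leaves beta via a parent).
Parents of beta: {lam}.
Enumerating:
  P1: beta <- lam -> delta <- zeta -> alpha
  P2: beta <- lam -> delta -> alpha
That exhausts the simple backdoor paths. Count: 2.

2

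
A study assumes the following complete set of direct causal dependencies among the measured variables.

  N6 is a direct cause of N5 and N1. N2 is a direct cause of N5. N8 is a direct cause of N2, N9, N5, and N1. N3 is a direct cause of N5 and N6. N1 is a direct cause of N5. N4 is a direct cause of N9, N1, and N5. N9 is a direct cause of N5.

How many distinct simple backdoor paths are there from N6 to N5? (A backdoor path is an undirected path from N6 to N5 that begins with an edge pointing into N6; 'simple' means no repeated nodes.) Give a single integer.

A backdoor path from N6 to N5 is any simple undirected path whose first edge points into N6 (i.e. leaves N6 via a parent).
Parents of N6: {N3}.
Enumerating:
  P1: N6 <- N3 -> N5
That exhausts the simple backdoor paths. Count: 1.

1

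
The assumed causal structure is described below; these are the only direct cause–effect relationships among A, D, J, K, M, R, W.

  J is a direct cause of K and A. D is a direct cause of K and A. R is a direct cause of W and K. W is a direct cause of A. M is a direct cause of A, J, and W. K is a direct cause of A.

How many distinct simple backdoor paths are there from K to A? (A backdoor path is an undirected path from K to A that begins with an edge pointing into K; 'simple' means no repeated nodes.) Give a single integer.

A backdoor path from K to A is any simple undirected path whose first edge points into K (i.e. leaves K via a parent).
Parents of K: {D, J, R}.
Enumerating:
  P1: K <- J <- M -> W -> A
  P2: K <- J <- M -> A
  P3: K <- J -> A
  P4: K <- R -> W <- M -> J -> A
  P5: K <- R -> W <- M -> A
  P6: K <- R -> W -> A
  P7: K <- D -> A
That exhausts the simple backdoor paths. Count: 7.

7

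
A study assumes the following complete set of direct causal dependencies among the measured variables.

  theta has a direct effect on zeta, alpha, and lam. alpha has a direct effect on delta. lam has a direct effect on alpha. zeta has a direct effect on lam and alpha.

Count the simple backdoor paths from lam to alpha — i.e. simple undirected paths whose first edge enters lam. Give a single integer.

A backdoor path from lam to alpha is any simple undirected path whose first edge points into lam (i.e. leaves lam via a parent).
Parents of lam: {theta, zeta}.
Enumerating:
  P1: lam <- theta -> zeta -> alpha
  P2: lam <- theta -> alpha
  P3: lam <- zeta <- theta -> alpha
  P4: lam <- zeta -> alpha
That exhausts the simple backdoor paths. Count: 4.

4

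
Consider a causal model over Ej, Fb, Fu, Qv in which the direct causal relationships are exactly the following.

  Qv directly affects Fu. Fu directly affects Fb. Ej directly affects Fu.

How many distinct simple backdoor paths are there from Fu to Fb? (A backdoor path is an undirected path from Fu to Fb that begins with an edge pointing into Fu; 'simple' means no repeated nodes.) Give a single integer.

0

A backdoor path from Fu to Fb is any simple undirected path whose first edge points into Fu (i.e. leaves Fu via a parent).
Parents of Fu: {Ej, Qv}.
No simple path from any parent of Fu reaches Fb without revisiting Fu, so there are no backdoor paths.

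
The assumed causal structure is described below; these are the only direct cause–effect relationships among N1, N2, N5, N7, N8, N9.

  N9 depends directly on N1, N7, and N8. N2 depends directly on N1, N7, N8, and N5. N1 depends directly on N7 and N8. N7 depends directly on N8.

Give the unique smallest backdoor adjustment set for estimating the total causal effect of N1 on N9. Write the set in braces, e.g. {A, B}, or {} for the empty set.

Variables eligible for adjustment (non-descendants of N1, excluding N1 and N9): {N5, N7, N8}.
Backdoor paths from N1 to N9:
  P1: N1 <- N8 -> N7 -> N9
  P2: N1 <- N8 -> N9
  P3: N1 <- N8 -> N2 <- N7 -> N9
  P4: N1 <- N7 <- N8 -> N9
  P5: N1 <- N7 -> N9
  P6: N1 <- N7 -> N2 <- N8 -> N9
The empty set is not sufficient: P1 (N1 <- N8 -> N7 -> N9) has no collider blocking it and no conditioned non-collider, so it is open.
Try {N7, N8}:
  P1: blocked at fork node N8 ∈ conditioning set.
  P2: blocked at fork node N8 ∈ conditioning set.
  P3: blocked at fork node N8 ∈ conditioning set.
  P4: blocked at chain node N7 ∈ conditioning set.
  P5: blocked at fork node N7 ∈ conditioning set.
  P6: blocked at fork node N7 ∈ conditioning set.
{N7, N8} contains no descendant of N1 and blocks every backdoor path.
Every element of {N7, N8} is needed (dropping N7 leaves P5 open; dropping N8 leaves P2 open), so no proper subset is valid.
Among all size-2 subsets of the eligible variables, only {N7, N8} blocks every backdoor path, so it is the unique smallest valid adjustment set.

{N7, N8}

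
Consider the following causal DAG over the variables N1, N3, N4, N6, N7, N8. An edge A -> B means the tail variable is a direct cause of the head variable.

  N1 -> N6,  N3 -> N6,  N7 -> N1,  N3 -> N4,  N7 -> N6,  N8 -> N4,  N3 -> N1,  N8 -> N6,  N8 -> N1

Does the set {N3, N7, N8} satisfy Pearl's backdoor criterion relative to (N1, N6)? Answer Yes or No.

Backdoor paths from N1 to N6 (paths whose first edge points into N1):
  P1: N1 <- N7 -> N6
  P2: N1 <- N3 -> N4 <- N8 -> N6
  P3: N1 <- N3 -> N6
  P4: N1 <- N8 -> N4 <- N3 -> N6
  P5: N1 <- N8 -> N6
Condition 1 (no descendant of N1 in the set): holds — descendants of N1 are {N6}; none are in {N3, N7, N8}.
Condition 2 (every backdoor path blocked by {N3, N7, N8}):
  P1: blocked at fork node N7 ∈ conditioning set.
  P2: blocked at fork node N3 ∈ conditioning set.
  P3: blocked at fork node N3 ∈ conditioning set.
  P4: blocked at fork node N8 ∈ conditioning set.
  P5: blocked at fork node N8 ∈ conditioning set.
{N3, N7, N8} satisfies the backdoor criterion.

Yes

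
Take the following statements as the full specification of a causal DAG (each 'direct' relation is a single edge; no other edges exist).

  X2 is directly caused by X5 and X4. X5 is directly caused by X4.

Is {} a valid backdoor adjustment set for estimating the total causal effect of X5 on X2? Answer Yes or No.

No

Backdoor paths from X5 to X2 (paths whose first edge points into X5):
  P1: X5 <- X4 -> X2
Condition 1 (no descendant of X5 in the set): holds — descendants of X5 are {X2}; none are in {}.
Condition 2 (every backdoor path blocked by {}):
  P1: open — no interior node is in the conditioning set.
{} does not satisfy the backdoor criterion.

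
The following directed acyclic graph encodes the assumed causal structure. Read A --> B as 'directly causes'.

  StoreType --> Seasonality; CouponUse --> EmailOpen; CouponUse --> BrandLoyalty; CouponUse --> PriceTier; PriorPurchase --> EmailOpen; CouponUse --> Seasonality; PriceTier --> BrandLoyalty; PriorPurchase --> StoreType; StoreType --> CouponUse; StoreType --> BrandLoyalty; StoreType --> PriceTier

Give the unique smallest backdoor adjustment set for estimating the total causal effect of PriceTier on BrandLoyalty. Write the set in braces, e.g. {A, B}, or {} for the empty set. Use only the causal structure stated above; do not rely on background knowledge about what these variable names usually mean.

{CouponUse, StoreType}

Variables eligible for adjustment (non-descendants of PriceTier, excluding PriceTier and BrandLoyalty): {CouponUse, EmailOpen, PriorPurchase, Seasonality, StoreType}.
Backdoor paths from PriceTier to BrandLoyalty:
  P1: PriceTier <- StoreType <- PriorPurchase -> EmailOpen <- CouponUse -> BrandLoyalty
  P2: PriceTier <- StoreType -> CouponUse -> BrandLoyalty
  P3: PriceTier <- StoreType -> Seasonality <- CouponUse -> BrandLoyalty
  P4: PriceTier <- StoreType -> BrandLoyalty
  P5: PriceTier <- CouponUse <- StoreType -> BrandLoyalty
  P6: PriceTier <- CouponUse -> Seasonality <- StoreType -> BrandLoyalty
  P7: PriceTier <- CouponUse -> EmailOpen <- PriorPurchase -> StoreType -> BrandLoyalty
  P8: PriceTier <- CouponUse -> BrandLoyalty
The empty set is not sufficient: P2 (PriceTier <- StoreType -> CouponUse -> BrandLoyalty) has no collider blocking it and no conditioned non-collider, so it is open.
Try {CouponUse, StoreType}:
  P1: blocked at chain node StoreType ∈ conditioning set.
  P2: blocked at fork node StoreType ∈ conditioning set.
  P3: blocked at fork node StoreType ∈ conditioning set.
  P4: blocked at fork node StoreType ∈ conditioning set.
  P5: blocked at chain node CouponUse ∈ conditioning set.
  P6: blocked at fork node CouponUse ∈ conditioning set.
  P7: blocked at fork node CouponUse ∈ conditioning set.
  P8: blocked at fork node CouponUse ∈ conditioning set.
{CouponUse, StoreType} contains no descendant of PriceTier and blocks every backdoor path.
Every element of {CouponUse, StoreType} is needed (dropping CouponUse leaves P8 open; dropping StoreType leaves P4 open), so no proper subset is valid.
Among all size-2 subsets of the eligible variables, only {CouponUse, StoreType} blocks every backdoor path, so it is the unique smallest valid adjustment set.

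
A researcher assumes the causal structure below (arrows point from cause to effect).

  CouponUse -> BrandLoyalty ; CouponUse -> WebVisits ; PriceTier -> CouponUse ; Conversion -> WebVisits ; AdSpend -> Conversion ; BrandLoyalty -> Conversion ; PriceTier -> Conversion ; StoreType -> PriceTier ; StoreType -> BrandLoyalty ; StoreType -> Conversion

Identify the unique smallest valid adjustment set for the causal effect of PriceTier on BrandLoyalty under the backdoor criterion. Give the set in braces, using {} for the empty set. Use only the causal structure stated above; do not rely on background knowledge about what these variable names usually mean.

{StoreType}

Variables eligible for adjustment (non-descendants of PriceTier, excluding PriceTier and BrandLoyalty): {AdSpend, StoreType}.
Backdoor paths from PriceTier to BrandLoyalty:
  P1: PriceTier <- StoreType -> BrandLoyalty
  P2: PriceTier <- StoreType -> Conversion <- BrandLoyalty
  P3: PriceTier <- StoreType -> Conversion -> WebVisits <- CouponUse -> BrandLoyalty
The empty set is not sufficient: P1 (PriceTier <- StoreType -> BrandLoyalty) has no collider blocking it and no conditioned non-collider, so it is open.
Try {StoreType}:
  P1: blocked at fork node StoreType ∈ conditioning set.
  P2: blocked at fork node StoreType ∈ conditioning set.
  P3: blocked at fork node StoreType ∈ conditioning set.
{StoreType} contains no descendant of PriceTier and blocks every backdoor path.
No other singleton works — e.g. {AdSpend} leaves P1 open — so {StoreType} is the unique smallest valid adjustment set.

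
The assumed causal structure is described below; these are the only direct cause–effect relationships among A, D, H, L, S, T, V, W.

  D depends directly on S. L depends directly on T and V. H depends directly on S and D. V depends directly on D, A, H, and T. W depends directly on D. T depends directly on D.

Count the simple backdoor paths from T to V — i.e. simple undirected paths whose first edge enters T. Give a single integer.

A backdoor path from T to V is any simple undirected path whose first edge points into T (i.e. leaves T via a parent).
Parents of T: {D}.
Enumerating:
  P1: T <- D <- S -> H -> V
  P2: T <- D -> H -> V
  P3: T <- D -> V
That exhausts the simple backdoor paths. Count: 3.

3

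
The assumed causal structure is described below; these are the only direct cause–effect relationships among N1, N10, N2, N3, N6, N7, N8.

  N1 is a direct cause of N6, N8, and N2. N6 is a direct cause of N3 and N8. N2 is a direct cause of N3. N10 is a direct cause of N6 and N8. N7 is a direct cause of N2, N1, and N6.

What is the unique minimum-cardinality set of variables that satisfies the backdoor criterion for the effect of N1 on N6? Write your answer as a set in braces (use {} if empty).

{N7}

Variables eligible for adjustment (non-descendants of N1, excluding N1 and N6): {N10, N7}.
Backdoor paths from N1 to N6:
  P1: N1 <- N7 -> N6
  P2: N1 <- N7 -> N2 -> N3 <- N6
The empty set is not sufficient: P1 (N1 <- N7 -> N6) has no collider blocking it and no conditioned non-collider, so it is open.
Try {N7}:
  P1: blocked at fork node N7 ∈ conditioning set.
  P2: blocked at fork node N7 ∈ conditioning set.
{N7} contains no descendant of N1 and blocks every backdoor path.
No other singleton works — e.g. {N10} leaves P1 open — so {N7} is the unique smallest valid adjustment set.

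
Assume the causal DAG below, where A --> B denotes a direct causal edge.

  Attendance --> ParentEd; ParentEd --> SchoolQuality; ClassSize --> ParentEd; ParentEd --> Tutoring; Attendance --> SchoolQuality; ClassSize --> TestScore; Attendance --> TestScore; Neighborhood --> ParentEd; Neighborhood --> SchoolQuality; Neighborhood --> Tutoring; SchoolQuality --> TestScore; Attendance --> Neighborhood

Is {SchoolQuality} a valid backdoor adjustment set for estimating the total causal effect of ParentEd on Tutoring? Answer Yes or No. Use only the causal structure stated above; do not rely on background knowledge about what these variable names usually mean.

Backdoor paths from ParentEd to Tutoring (paths whose first edge points into ParentEd):
  P1: ParentEd <- Attendance -> Neighborhood -> Tutoring
  P2: ParentEd <- Attendance -> SchoolQuality <- Neighborhood -> Tutoring
  P3: ParentEd <- Attendance -> TestScore <- SchoolQuality <- Neighborhood -> Tutoring
  P4: ParentEd <- Neighborhood -> Tutoring
  P5: ParentEd <- ClassSize -> TestScore <- Attendance -> Neighborhood -> Tutoring
  P6: ParentEd <- ClassSize -> TestScore <- Attendance -> SchoolQuality <- Neighborhood -> Tutoring
  P7: ParentEd <- ClassSize -> TestScore <- SchoolQuality <- Attendance -> Neighborhood -> Tutoring
  P8: ParentEd <- ClassSize -> TestScore <- SchoolQuality <- Neighborhood -> Tutoring
Condition 1 (no descendant of ParentEd in the set): FAILS — SchoolQuality is a descendant of ParentEd.
Condition 2 (every backdoor path blocked by {SchoolQuality}):
  P1: open — no interior node is in the conditioning set.
  P2: open — collider(s) SchoolQuality are conditioned on (or have a conditioned descendant) and no non-collider on the path is in the set.
  P3: blocked at collider TestScore (neither it nor any descendant is in the conditioning set).
  P4: open — no interior node is in the conditioning set.
  P5: blocked at collider TestScore (neither it nor any descendant is in the conditioning set).
  P6: blocked at collider TestScore (neither it nor any descendant is in the conditioning set).
  P7: blocked at collider TestScore (neither it nor any descendant is in the conditioning set).
  P8: blocked at collider TestScore (neither it nor any descendant is in the conditioning set).
{SchoolQuality} does not satisfy the backdoor criterion.

No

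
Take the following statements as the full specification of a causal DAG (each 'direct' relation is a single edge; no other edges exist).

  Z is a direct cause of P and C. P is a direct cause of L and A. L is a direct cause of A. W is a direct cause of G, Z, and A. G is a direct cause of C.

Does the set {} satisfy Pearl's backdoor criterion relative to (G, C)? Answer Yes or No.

No

Backdoor paths from G to C (paths whose first edge points into G):
  P1: G <- W -> Z -> C
  P2: G <- W -> A <- P <- Z -> C
  P3: G <- W -> A <- L <- P <- Z -> C
Condition 1 (no descendant of G in the set): holds — descendants of G are {C}; none are in {}.
Condition 2 (every backdoor path blocked by {}):
  P1: open — no interior node is in the conditioning set.
  P2: blocked at collider A (neither it nor any descendant is in the conditioning set).
  P3: blocked at collider A (neither it nor any descendant is in the conditioning set).
{} does not satisfy the backdoor criterion.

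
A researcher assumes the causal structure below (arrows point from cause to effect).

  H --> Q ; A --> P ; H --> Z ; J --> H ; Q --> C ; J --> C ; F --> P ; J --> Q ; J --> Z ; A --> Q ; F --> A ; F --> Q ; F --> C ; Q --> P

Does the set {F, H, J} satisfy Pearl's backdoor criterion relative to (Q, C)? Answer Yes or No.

Backdoor paths from Q to C (paths whose first edge points into Q):
  P1: Q <- F -> C
  P2: Q <- J -> C
  P3: Q <- H <- J -> C
  P4: Q <- H -> Z <- J -> C
  P5: Q <- A <- F -> C
  P6: Q <- A -> P <- F -> C
Condition 1 (no descendant of Q in the set): holds — descendants of Q are {C, P}; none are in {F, H, J}.
Condition 2 (every backdoor path blocked by {F, H, J}):
  P1: blocked at fork node F ∈ conditioning set.
  P2: blocked at fork node J ∈ conditioning set.
  P3: blocked at chain node H ∈ conditioning set.
  P4: blocked at fork node H ∈ conditioning set.
  P5: blocked at fork node F ∈ conditioning set.
  P6: blocked at collider P (neither it nor any descendant is in the conditioning set).
{F, H, J} satisfies the backdoor criterion.

Yes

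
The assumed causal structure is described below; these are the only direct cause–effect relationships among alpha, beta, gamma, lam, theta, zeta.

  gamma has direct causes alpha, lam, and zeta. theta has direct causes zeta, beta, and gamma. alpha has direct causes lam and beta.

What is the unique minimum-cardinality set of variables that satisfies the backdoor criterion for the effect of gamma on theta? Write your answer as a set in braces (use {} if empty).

{beta, zeta}

Variables eligible for adjustment (non-descendants of gamma, excluding gamma and theta): {alpha, beta, lam, zeta}.
Backdoor paths from gamma to theta:
  P1: gamma <- lam -> alpha <- beta -> theta
  P2: gamma <- alpha <- beta -> theta
  P3: gamma <- zeta -> theta
The empty set is not sufficient: P2 (gamma <- alpha <- beta -> theta) has no collider blocking it and no conditioned non-collider, so it is open.
Try {beta, zeta}:
  P1: blocked at collider alpha (neither it nor any descendant is in the conditioning set).
  P2: blocked at fork node beta ∈ conditioning set.
  P3: blocked at fork node zeta ∈ conditioning set.
{beta, zeta} contains no descendant of gamma and blocks every backdoor path.
Every element of {beta, zeta} is needed (dropping beta leaves P2 open; dropping zeta leaves P3 open), so no proper subset is valid.
Among all size-2 subsets of the eligible variables, only {beta, zeta} blocks every backdoor path, so it is the unique smallest valid adjustment set.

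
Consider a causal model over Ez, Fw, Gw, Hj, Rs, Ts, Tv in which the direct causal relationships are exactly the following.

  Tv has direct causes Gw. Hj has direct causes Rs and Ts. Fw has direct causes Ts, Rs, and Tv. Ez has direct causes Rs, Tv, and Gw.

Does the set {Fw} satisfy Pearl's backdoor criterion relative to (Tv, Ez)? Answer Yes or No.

No

Backdoor paths from Tv to Ez (paths whose first edge points into Tv):
  P1: Tv <- Gw -> Ez
Condition 1 (no descendant of Tv in the set): FAILS — Fw is a descendant of Tv.
Condition 2 (every backdoor path blocked by {Fw}):
  P1: open — no interior node is in the conditioning set.
{Fw} does not satisfy the backdoor criterion.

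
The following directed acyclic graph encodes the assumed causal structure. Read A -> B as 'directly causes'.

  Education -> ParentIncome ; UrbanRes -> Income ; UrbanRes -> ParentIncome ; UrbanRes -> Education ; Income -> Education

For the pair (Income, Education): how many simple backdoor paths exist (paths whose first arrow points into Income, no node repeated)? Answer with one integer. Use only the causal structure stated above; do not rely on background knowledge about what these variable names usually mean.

A backdoor path from Income to Education is any simple undirected path whose first edge points into Income (i.e. leaves Income via a parent).
Parents of Income: {UrbanRes}.
Enumerating:
  P1: Income <- UrbanRes -> Education
  P2: Income <- UrbanRes -> ParentIncome <- Education
That exhausts the simple backdoor paths. Count: 2.

2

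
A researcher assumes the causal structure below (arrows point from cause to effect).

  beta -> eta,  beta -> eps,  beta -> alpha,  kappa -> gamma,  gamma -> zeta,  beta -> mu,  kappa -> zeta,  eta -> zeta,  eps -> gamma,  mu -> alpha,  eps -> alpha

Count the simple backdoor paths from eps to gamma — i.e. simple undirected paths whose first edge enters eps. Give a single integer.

2

A backdoor path from eps to gamma is any simple undirected path whose first edge points into eps (i.e. leaves eps via a parent).
Parents of eps: {beta}.
Enumerating:
  P1: eps <- beta -> eta -> zeta <- kappa -> gamma
  P2: eps <- beta -> eta -> zeta <- gamma
That exhausts the simple backdoor paths. Count: 2.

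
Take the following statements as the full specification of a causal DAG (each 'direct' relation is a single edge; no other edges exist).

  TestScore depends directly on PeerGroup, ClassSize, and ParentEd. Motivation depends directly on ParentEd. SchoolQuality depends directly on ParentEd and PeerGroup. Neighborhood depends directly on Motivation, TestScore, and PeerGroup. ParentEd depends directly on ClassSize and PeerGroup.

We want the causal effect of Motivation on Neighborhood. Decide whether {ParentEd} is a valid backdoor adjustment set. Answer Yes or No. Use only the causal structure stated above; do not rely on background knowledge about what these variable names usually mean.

Backdoor paths from Motivation to Neighborhood (paths whose first edge points into Motivation):
  P1: Motivation <- ParentEd <- PeerGroup -> TestScore -> Neighborhood
  P2: Motivation <- ParentEd <- PeerGroup -> Neighborhood
  P3: Motivation <- ParentEd <- ClassSize -> TestScore <- PeerGroup -> Neighborhood
  P4: Motivation <- ParentEd <- ClassSize -> TestScore -> Neighborhood
  P5: Motivation <- ParentEd -> TestScore <- PeerGroup -> Neighborhood
  P6: Motivation <- ParentEd -> TestScore -> Neighborhood
  P7: Motivation <- ParentEd -> SchoolQuality <- PeerGroup -> TestScore -> Neighborhood
  P8: Motivation <- ParentEd -> SchoolQuality <- PeerGroup -> Neighborhood
Condition 1 (no descendant of Motivation in the set): holds — descendants of Motivation are {Neighborhood}; none are in {ParentEd}.
Condition 2 (every backdoor path blocked by {ParentEd}):
  P1: blocked at chain node ParentEd ∈ conditioning set.
  P2: blocked at chain node ParentEd ∈ conditioning set.
  P3: blocked at chain node ParentEd ∈ conditioning set.
  P4: blocked at chain node ParentEd ∈ conditioning set.
  P5: blocked at fork node ParentEd ∈ conditioning set.
  P6: blocked at fork node ParentEd ∈ conditioning set.
  P7: blocked at fork node ParentEd ∈ conditioning set.
  P8: blocked at fork node ParentEd ∈ conditioning set.
{ParentEd} satisfies the backdoor criterion.

Yes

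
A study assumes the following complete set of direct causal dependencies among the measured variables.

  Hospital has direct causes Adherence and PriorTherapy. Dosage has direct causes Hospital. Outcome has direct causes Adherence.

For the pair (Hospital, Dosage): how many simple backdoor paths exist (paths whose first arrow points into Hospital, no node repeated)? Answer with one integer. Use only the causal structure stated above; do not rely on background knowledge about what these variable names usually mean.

A backdoor path from Hospital to Dosage is any simple undirected path whose first edge points into Hospital (i.e. leaves Hospital via a parent).
Parents of Hospital: {Adherence, PriorTherapy}.
No simple path from any parent of Hospital reaches Dosage without revisiting Hospital, so there are no backdoor paths.

0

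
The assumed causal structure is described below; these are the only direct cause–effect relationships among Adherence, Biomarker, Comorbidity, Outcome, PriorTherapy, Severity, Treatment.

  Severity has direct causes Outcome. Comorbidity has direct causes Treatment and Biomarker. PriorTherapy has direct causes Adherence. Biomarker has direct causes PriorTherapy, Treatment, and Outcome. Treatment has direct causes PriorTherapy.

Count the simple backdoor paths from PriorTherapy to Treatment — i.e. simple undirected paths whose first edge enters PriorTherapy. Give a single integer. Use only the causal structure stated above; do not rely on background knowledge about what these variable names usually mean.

A backdoor path from PriorTherapy to Treatment is any simple undirected path whose first edge points into PriorTherapy (i.e. leaves PriorTherapy via a parent).
Parents of PriorTherapy: {Adherence}.
No simple path from any parent of PriorTherapy reaches Treatment without revisiting PriorTherapy, so there are no backdoor paths.

0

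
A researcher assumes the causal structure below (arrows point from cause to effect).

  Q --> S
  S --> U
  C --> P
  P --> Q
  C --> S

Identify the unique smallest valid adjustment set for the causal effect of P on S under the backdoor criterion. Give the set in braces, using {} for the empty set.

Variables eligible for adjustment (non-descendants of P, excluding P and S): {C}.
Backdoor paths from P to S:
  P1: P <- C -> S
The empty set is not sufficient: P1 (P <- C -> S) has no collider blocking it and no conditioned non-collider, so it is open.
Try {C}:
  P1: blocked at fork node C ∈ conditioning set.
{C} contains no descendant of P and blocks every backdoor path.
{C} is the unique smallest valid adjustment set.

{C}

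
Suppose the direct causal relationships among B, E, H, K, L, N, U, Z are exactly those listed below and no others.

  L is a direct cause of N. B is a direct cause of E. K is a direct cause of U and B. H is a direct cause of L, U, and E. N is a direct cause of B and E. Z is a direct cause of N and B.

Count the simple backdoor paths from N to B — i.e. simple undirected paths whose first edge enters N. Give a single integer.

3

A backdoor path from N to B is any simple undirected path whose first edge points into N (i.e. leaves N via a parent).
Parents of N: {L, Z}.
Enumerating:
  P1: N <- Z -> B
  P2: N <- L <- H -> U <- K -> B
  P3: N <- L <- H -> E <- B
That exhausts the simple backdoor paths. Count: 3.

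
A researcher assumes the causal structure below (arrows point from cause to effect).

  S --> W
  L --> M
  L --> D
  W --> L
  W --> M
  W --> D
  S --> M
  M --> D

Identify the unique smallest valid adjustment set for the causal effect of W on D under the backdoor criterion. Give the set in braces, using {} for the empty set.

Variables eligible for adjustment (non-descendants of W, excluding W and D): {S}.
Backdoor paths from W to D:
  P1: W <- S -> M <- L -> D
  P2: W <- S -> M -> D
The empty set is not sufficient: P2 (W <- S -> M -> D) has no collider blocking it and no conditioned non-collider, so it is open.
Try {S}:
  P1: blocked at fork node S ∈ conditioning set.
  P2: blocked at fork node S ∈ conditioning set.
{S} contains no descendant of W and blocks every backdoor path.
{S} is the unique smallest valid adjustment set.

{S}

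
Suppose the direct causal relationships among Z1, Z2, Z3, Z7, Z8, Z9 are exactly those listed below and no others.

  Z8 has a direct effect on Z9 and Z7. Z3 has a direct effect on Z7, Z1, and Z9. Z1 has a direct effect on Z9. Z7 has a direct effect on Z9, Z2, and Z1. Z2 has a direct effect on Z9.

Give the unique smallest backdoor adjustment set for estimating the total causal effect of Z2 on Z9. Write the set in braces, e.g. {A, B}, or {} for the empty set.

Variables eligible for adjustment (non-descendants of Z2, excluding Z2 and Z9): {Z1, Z3, Z7, Z8}.
Backdoor paths from Z2 to Z9:
  P1: Z2 <- Z7 <- Z3 -> Z1 -> Z9
  P2: Z2 <- Z7 <- Z3 -> Z9
  P3: Z2 <- Z7 <- Z8 -> Z9
  P4: Z2 <- Z7 -> Z1 <- Z3 -> Z9
  P5: Z2 <- Z7 -> Z1 -> Z9
  P6: Z2 <- Z7 -> Z9
The empty set is not sufficient: P1 (Z2 <- Z7 <- Z3 -> Z1 -> Z9) has no collider blocking it and no conditioned non-collider, so it is open.
Try {Z7}:
  P1: blocked at chain node Z7 ∈ conditioning set.
  P2: blocked at chain node Z7 ∈ conditioning set.
  P3: blocked at chain node Z7 ∈ conditioning set.
  P4: blocked at fork node Z7 ∈ conditioning set.
  P5: blocked at fork node Z7 ∈ conditioning set.
  P6: blocked at fork node Z7 ∈ conditioning set.
{Z7} contains no descendant of Z2 and blocks every backdoor path.
No other singleton works — e.g. {Z3} leaves P3 open — so {Z7} is the unique smallest valid adjustment set.

{Z7}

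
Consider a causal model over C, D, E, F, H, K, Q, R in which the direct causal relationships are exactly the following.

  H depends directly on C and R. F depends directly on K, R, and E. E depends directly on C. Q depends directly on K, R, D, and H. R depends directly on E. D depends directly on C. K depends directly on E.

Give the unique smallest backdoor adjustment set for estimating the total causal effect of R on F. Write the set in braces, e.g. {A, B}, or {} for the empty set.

{E}

Variables eligible for adjustment (non-descendants of R, excluding R and F): {C, D, E, K}.
Backdoor paths from R to F:
  P1: R <- E <- C -> D -> Q <- K -> F
  P2: R <- E <- C -> H -> Q <- K -> F
  P3: R <- E -> K -> F
  P4: R <- E -> F
The empty set is not sufficient: P3 (R <- E -> K -> F) has no collider blocking it and no conditioned non-collider, so it is open.
Try {E}:
  P1: blocked at chain node E ∈ conditioning set.
  P2: blocked at chain node E ∈ conditioning set.
  P3: blocked at fork node E ∈ conditioning set.
  P4: blocked at fork node E ∈ conditioning set.
{E} contains no descendant of R and blocks every backdoor path.
No other singleton works — e.g. {C} leaves P3 open — so {E} is the unique smallest valid adjustment set.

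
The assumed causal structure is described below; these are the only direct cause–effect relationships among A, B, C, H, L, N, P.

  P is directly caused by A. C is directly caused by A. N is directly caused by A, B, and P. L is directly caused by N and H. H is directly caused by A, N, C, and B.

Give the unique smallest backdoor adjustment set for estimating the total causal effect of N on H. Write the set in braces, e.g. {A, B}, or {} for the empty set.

Variables eligible for adjustment (non-descendants of N, excluding N and H): {A, B, C, P}.
Backdoor paths from N to H:
  P1: N <- B -> H
  P2: N <- A -> C -> H
  P3: N <- A -> H
  P4: N <- P <- A -> C -> H
  P5: N <- P <- A -> H
The empty set is not sufficient: P1 (N <- B -> H) has no collider blocking it and no conditioned non-collider, so it is open.
Try {A, B}:
  P1: blocked at fork node B ∈ conditioning set.
  P2: blocked at fork node A ∈ conditioning set.
  P3: blocked at fork node A ∈ conditioning set.
  P4: blocked at fork node A ∈ conditioning set.
  P5: blocked at fork node A ∈ conditioning set.
{A, B} contains no descendant of N and blocks every backdoor path.
Every element of {A, B} is needed (dropping A leaves P2 open; dropping B leaves P1 open), so no proper subset is valid.
Among all size-2 subsets of the eligible variables, only {A, B} blocks every backdoor path, so it is the unique smallest valid adjustment set.

{A, B}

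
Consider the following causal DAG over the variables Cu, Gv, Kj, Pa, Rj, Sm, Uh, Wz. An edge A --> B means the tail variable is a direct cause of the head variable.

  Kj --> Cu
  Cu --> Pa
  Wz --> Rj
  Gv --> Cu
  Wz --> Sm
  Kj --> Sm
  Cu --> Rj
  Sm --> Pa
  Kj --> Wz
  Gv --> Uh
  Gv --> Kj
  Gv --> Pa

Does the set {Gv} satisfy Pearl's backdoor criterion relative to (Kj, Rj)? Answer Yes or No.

Yes

Backdoor paths from Kj to Rj (paths whose first edge points into Kj):
  P1: Kj <- Gv -> Cu -> Rj
  P2: Kj <- Gv -> Cu -> Pa <- Sm <- Wz -> Rj
  P3: Kj <- Gv -> Pa <- Cu -> Rj
  P4: Kj <- Gv -> Pa <- Sm <- Wz -> Rj
Condition 1 (no descendant of Kj in the set): holds — descendants of Kj are {Cu, Pa, Rj, Sm, Wz}; none are in {Gv}.
Condition 2 (every backdoor path blocked by {Gv}):
  P1: blocked at fork node Gv ∈ conditioning set.
  P2: blocked at fork node Gv ∈ conditioning set.
  P3: blocked at fork node Gv ∈ conditioning set.
  P4: blocked at fork node Gv ∈ conditioning set.
{Gv} satisfies the backdoor criterion.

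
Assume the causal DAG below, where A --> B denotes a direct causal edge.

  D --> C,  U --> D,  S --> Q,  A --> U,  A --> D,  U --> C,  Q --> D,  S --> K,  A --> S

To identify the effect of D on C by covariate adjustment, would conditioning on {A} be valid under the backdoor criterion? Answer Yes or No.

Backdoor paths from D to C (paths whose first edge points into D):
  P1: D <- A -> U -> C
  P2: D <- U -> C
  P3: D <- Q <- S <- A -> U -> C
Condition 1 (no descendant of D in the set): holds — descendants of D are {C}; none are in {A}.
Condition 2 (every backdoor path blocked by {A}):
  P1: blocked at fork node A ∈ conditioning set.
  P2: open — no interior node is in the conditioning set.
  P3: blocked at fork node A ∈ conditioning set.
{A} does not satisfy the backdoor criterion.

No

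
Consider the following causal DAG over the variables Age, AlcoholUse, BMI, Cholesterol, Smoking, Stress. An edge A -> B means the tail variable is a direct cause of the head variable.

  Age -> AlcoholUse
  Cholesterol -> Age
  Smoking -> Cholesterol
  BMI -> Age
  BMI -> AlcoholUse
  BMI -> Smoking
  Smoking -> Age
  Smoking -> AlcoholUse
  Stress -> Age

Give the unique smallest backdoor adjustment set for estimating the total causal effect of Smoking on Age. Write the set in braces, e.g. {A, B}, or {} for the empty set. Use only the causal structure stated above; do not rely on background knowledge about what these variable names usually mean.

Variables eligible for adjustment (non-descendants of Smoking, excluding Smoking and Age): {BMI, Stress}.
Backdoor paths from Smoking to Age:
  P1: Smoking <- BMI -> Age
  P2: Smoking <- BMI -> AlcoholUse <- Age
The empty set is not sufficient: P1 (Smoking <- BMI -> Age) has no collider blocking it and no conditioned non-collider, so it is open.
Try {BMI}:
  P1: blocked at fork node BMI ∈ conditioning set.
  P2: blocked at fork node BMI ∈ conditioning set.
{BMI} contains no descendant of Smoking and blocks every backdoor path.
No other singleton works — e.g. {Stress} leaves P1 open — so {BMI} is the unique smallest valid adjustment set.

{BMI}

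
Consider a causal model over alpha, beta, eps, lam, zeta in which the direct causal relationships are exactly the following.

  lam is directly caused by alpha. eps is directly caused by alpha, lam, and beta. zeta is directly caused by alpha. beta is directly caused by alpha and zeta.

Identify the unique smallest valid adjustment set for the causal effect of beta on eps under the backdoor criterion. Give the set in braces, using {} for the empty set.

Variables eligible for adjustment (non-descendants of beta, excluding beta and eps): {alpha, lam, zeta}.
Backdoor paths from beta to eps:
  P1: beta <- alpha -> lam -> eps
  P2: beta <- alpha -> eps
  P3: beta <- zeta <- alpha -> lam -> eps
  P4: beta <- zeta <- alpha -> eps
The empty set is not sufficient: P1 (beta <- alpha -> lam -> eps) has no collider blocking it and no conditioned non-collider, so it is open.
Try {alpha}:
  P1: blocked at fork node alpha ∈ conditioning set.
  P2: blocked at fork node alpha ∈ conditioning set.
  P3: blocked at fork node alpha ∈ conditioning set.
  P4: blocked at fork node alpha ∈ conditioning set.
{alpha} contains no descendant of beta and blocks every backdoor path.
No other singleton works — e.g. {zeta} leaves P1 open — so {alpha} is the unique smallest valid adjustment set.

{alpha}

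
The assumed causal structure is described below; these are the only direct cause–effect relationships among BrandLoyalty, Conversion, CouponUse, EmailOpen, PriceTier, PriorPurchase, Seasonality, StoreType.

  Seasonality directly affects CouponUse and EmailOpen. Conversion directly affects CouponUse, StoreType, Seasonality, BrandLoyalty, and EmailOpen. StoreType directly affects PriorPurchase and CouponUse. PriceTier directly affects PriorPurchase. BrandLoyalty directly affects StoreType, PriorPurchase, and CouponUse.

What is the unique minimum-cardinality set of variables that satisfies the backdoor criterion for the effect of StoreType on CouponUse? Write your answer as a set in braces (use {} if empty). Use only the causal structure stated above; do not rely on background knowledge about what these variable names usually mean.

{BrandLoyalty, Conversion}

Variables eligible for adjustment (non-descendants of StoreType, excluding StoreType and CouponUse): {BrandLoyalty, Conversion, EmailOpen, PriceTier, Seasonality}.
Backdoor paths from StoreType to CouponUse:
  P1: StoreType <- Conversion -> Seasonality -> CouponUse
  P2: StoreType <- Conversion -> BrandLoyalty -> CouponUse
  P3: StoreType <- Conversion -> EmailOpen <- Seasonality -> CouponUse
  P4: StoreType <- Conversion -> CouponUse
  P5: StoreType <- BrandLoyalty <- Conversion -> Seasonality -> CouponUse
  P6: StoreType <- BrandLoyalty <- Conversion -> EmailOpen <- Seasonality -> CouponUse
  P7: StoreType <- BrandLoyalty <- Conversion -> CouponUse
  P8: StoreType <- BrandLoyalty -> CouponUse
The empty set is not sufficient: P1 (StoreType <- Conversion -> Seasonality -> CouponUse) has no collider blocking it and no conditioned non-collider, so it is open.
Try {BrandLoyalty, Conversion}:
  P1: blocked at fork node Conversion ∈ conditioning set.
  P2: blocked at fork node Conversion ∈ conditioning set.
  P3: blocked at fork node Conversion ∈ conditioning set.
  P4: blocked at fork node Conversion ∈ conditioning set.
  P5: blocked at chain node BrandLoyalty ∈ conditioning set.
  P6: blocked at chain node BrandLoyalty ∈ conditioning set.
  P7: blocked at chain node BrandLoyalty ∈ conditioning set.
  P8: blocked at fork node BrandLoyalty ∈ conditioning set.
{BrandLoyalty, Conversion} contains no descendant of StoreType and blocks every backdoor path.
Every element of {BrandLoyalty, Conversion} is needed (dropping BrandLoyalty leaves P8 open; dropping Conversion leaves P1 open), so no proper subset is valid.
Among all size-2 subsets of the eligible variables, only {BrandLoyalty, Conversion} blocks every backdoor path, so it is the unique smallest valid adjustment set.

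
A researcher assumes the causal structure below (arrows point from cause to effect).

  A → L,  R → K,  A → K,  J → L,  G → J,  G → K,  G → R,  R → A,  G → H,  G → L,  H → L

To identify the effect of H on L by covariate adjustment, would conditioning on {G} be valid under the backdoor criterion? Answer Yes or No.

Backdoor paths from H to L (paths whose first edge points into H):
  P1: H <- G -> J -> L
  P2: H <- G -> R -> A -> L
  P3: H <- G -> R -> K <- A -> L
  P4: H <- G -> K <- R -> A -> L
  P5: H <- G -> K <- A -> L
  P6: H <- G -> L
Condition 1 (no descendant of H in the set): holds — descendants of H are {L}; none are in {G}.
Condition 2 (every backdoor path blocked by {G}):
  P1: blocked at fork node G ∈ conditioning set.
  P2: blocked at fork node G ∈ conditioning set.
  P3: blocked at fork node G ∈ conditioning set.
  P4: blocked at fork node G ∈ conditioning set.
  P5: blocked at fork node G ∈ conditioning set.
  P6: blocked at fork node G ∈ conditioning set.
{G} satisfies the backdoor criterion.

Yes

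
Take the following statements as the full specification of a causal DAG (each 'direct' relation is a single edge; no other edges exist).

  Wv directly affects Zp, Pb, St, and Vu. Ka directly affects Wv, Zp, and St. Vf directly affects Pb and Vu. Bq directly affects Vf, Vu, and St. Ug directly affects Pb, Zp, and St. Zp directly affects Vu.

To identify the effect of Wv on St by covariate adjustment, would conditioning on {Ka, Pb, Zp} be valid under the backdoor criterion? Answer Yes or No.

Backdoor paths from Wv to St (paths whose first edge points into Wv):
  P1: Wv <- Ka -> St
  P2: Wv <- Ka -> Zp <- Ug -> St
  P3: Wv <- Ka -> Zp <- Ug -> Pb <- Vf <- Bq -> St
  P4: Wv <- Ka -> Zp <- Ug -> Pb <- Vf -> Vu <- Bq -> St
  P5: Wv <- Ka -> Zp -> Vu <- Bq -> Vf -> Pb <- Ug -> St
  P6: Wv <- Ka -> Zp -> Vu <- Bq -> St
  P7: Wv <- Ka -> Zp -> Vu <- Vf <- Bq -> St
  P8: Wv <- Ka -> Zp -> Vu <- Vf -> Pb <- Ug -> St
Condition 1 (no descendant of Wv in the set): FAILS — Pb and Zp are descendants of Wv.
Condition 2 (every backdoor path blocked by {Ka, Pb, Zp}):
  P1: blocked at fork node Ka ∈ conditioning set.
  P2: blocked at fork node Ka ∈ conditioning set.
  P3: blocked at fork node Ka ∈ conditioning set.
  P4: blocked at fork node Ka ∈ conditioning set.
  P5: blocked at fork node Ka ∈ conditioning set.
  P6: blocked at fork node Ka ∈ conditioning set.
  P7: blocked at fork node Ka ∈ conditioning set.
  P8: blocked at fork node Ka ∈ conditioning set.
{Ka, Pb, Zp} does not satisfy the backdoor criterion.

No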